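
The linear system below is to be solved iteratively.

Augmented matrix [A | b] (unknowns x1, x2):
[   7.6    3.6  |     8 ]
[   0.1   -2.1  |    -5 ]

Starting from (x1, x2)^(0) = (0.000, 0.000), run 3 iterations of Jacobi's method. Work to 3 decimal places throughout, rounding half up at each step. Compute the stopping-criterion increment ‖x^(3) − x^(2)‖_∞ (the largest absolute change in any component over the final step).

0.054

Iteration 1:
  x1 = (8 - (3.6)·0.000) / (7.6) = 1.053
  x2 = (-5 - (0.1)·0.000) / (-2.1) = 2.381
Iteration 2:
  x1 = (8 - (3.6)·2.381) / (7.6) = -0.075
  x2 = (-5 - (0.1)·1.053) / (-2.1) = 2.431
Iteration 3:
  x1 = (8 - (3.6)·2.431) / (7.6) = -0.099
  x2 = (-5 - (0.1)·-0.075) / (-2.1) = 2.377
Change: (-0.024, -0.054) → max |·| = 0.054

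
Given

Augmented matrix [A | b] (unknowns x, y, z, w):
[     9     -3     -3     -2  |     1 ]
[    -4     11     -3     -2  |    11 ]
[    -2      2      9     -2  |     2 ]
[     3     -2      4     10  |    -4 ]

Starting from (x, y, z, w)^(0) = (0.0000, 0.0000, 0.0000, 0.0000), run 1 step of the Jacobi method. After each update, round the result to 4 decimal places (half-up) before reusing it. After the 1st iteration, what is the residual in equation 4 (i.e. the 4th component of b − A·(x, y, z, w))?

0.7779

Iteration 1:
  x = (1 - (-3)·0.0000 - (-3)·0.0000 - (-2)·0.0000) / (9) = 0.1111
  y = (11 - (-4)·0.0000 - (-3)·0.0000 - (-2)·0.0000) / (11) = 1.0000
  z = (2 - (-2)·0.0000 - (2)·0.0000 - (-2)·0.0000) / (9) = 0.2222
  w = (-4 - (3)·0.0000 - (-2)·0.0000 - (4)·0.0000) / (10) = -0.4000
Residual b − A·x = (2.8667, 0.3110, -2.5776, 0.7779)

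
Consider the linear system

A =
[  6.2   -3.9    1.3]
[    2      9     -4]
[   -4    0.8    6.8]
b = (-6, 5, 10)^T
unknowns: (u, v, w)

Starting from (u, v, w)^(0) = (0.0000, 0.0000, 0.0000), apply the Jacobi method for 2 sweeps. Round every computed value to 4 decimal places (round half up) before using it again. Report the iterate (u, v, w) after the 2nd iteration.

(-0.9266, 1.4242, 0.8360)

Iteration 1:
  u = (-6 - (-3.9)·0.0000 - (1.3)·0.0000) / (6.2) = -0.9677
  v = (5 - (2)·0.0000 - (-4)·0.0000) / (9) = 0.5556
  w = (10 - (-4)·0.0000 - (0.8)·0.0000) / (6.8) = 1.4706
Iteration 2:
  u = (-6 - (-3.9)·0.5556 - (1.3)·1.4706) / (6.2) = -0.9266
  v = (5 - (2)·-0.9677 - (-4)·1.4706) / (9) = 1.4242
  w = (10 - (-4)·-0.9677 - (0.8)·0.5556) / (6.8) = 0.8360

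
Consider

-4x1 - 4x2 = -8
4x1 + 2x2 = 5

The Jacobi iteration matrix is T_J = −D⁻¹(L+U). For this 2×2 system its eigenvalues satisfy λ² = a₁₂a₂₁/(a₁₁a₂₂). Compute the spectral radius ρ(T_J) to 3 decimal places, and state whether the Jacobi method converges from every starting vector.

a₁₂a₂₁/(a₁₁a₂₂) = (-4)·(4) / ((-4)·(2)) = 2.000000
ρ = √|2.000000| = √2.000000 = 1.414
ρ > 1, so Jacobi diverges

1.414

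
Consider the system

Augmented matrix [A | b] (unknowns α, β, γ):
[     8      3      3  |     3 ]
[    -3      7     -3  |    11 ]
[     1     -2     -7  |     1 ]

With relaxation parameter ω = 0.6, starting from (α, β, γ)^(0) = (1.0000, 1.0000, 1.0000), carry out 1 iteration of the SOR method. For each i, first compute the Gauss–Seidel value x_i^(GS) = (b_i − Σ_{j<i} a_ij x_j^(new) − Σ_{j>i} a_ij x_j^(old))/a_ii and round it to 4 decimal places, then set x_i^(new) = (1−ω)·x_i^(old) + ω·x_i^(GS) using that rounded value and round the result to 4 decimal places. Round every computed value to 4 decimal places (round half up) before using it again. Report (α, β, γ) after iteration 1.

(0.1750, 1.6450, 0.0473)

Iteration 1:
  α: GS value = (3 - (3)·1.0000 - (3)·1.0000) / (8) = -0.3750;  α ← (1−ω)·1.0000 + ω·-0.3750 = 0.1750
  β: GS value = (11 - (-3)·0.1750 - (-3)·1.0000) / (7) = 2.0750;  β ← (1−ω)·1.0000 + ω·2.0750 = 1.6450
  γ: GS value = (1 - (1)·0.1750 - (-2)·1.6450) / (-7) = -0.5879;  γ ← (1−ω)·1.0000 + ω·-0.5879 = 0.0473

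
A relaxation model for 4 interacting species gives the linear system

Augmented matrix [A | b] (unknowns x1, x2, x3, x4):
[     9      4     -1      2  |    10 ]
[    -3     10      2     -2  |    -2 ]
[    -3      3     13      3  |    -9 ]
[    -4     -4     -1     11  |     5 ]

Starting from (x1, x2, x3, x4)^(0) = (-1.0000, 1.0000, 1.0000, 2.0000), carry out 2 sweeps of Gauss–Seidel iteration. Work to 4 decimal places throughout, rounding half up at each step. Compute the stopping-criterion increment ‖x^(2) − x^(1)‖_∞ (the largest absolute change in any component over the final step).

0.4973

Iteration 1:
  x1 = (10 - (4)·1.0000 - (-1)·1.0000 - (2)·2.0000) / (9) = 0.3333
  x2 = (-2 - (-3)·0.3333 - (2)·1.0000 - (-2)·2.0000) / (10) = 0.1000
  x3 = (-9 - (-3)·0.3333 - (3)·0.1000 - (3)·2.0000) / (13) = -1.1000
  x4 = (5 - (-4)·0.3333 - (-4)·0.1000 - (-1)·-1.1000) / (11) = 0.5121
Iteration 2:
  x1 = (10 - (4)·0.1000 - (-1)·-1.1000 - (2)·0.5121) / (9) = 0.8306
  x2 = (-2 - (-3)·0.8306 - (2)·-1.1000 - (-2)·0.5121) / (10) = 0.3716
  x3 = (-9 - (-3)·0.8306 - (3)·0.3716 - (3)·0.5121) / (13) = -0.7046
  x4 = (5 - (-4)·0.8306 - (-4)·0.3716 - (-1)·-0.7046) / (11) = 0.8277
Change: (0.4973, 0.2716, 0.3954, 0.3156) → max |·| = 0.4973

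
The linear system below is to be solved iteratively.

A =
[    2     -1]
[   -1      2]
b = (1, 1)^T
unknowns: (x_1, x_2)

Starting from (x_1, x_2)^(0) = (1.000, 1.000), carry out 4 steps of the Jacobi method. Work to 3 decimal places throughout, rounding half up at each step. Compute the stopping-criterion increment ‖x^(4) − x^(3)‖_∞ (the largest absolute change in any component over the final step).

0.000

Iteration 1:
  x_1 = (1 - (-1)·1.000) / (2) = 1.000
  x_2 = (1 - (-1)·1.000) / (2) = 1.000
Iteration 2:
  x_1 = (1 - (-1)·1.000) / (2) = 1.000
  x_2 = (1 - (-1)·1.000) / (2) = 1.000
Iteration 3:
  x_1 = (1 - (-1)·1.000) / (2) = 1.000
  x_2 = (1 - (-1)·1.000) / (2) = 1.000
Iteration 4:
  x_1 = (1 - (-1)·1.000) / (2) = 1.000
  x_2 = (1 - (-1)·1.000) / (2) = 1.000
Change: (0.000, 0.000) → max |·| = 0.000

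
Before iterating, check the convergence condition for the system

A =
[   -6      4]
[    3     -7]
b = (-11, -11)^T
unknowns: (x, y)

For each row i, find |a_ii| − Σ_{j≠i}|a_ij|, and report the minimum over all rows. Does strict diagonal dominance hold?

2

row 1: |-6| − (4) = 2
row 2: |-7| − (3) = 4
minimum over rows = 2 → strictly diagonally dominant (convergence guaranteed)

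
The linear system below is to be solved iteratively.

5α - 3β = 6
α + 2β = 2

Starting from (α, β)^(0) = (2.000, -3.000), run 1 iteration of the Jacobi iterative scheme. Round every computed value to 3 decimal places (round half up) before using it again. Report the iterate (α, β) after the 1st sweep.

(-0.600, 0.000)

Iteration 1:
  α = (6 - (-3)·-3.000) / (5) = -0.600
  β = (2 - (1)·2.000) / (2) = 0.000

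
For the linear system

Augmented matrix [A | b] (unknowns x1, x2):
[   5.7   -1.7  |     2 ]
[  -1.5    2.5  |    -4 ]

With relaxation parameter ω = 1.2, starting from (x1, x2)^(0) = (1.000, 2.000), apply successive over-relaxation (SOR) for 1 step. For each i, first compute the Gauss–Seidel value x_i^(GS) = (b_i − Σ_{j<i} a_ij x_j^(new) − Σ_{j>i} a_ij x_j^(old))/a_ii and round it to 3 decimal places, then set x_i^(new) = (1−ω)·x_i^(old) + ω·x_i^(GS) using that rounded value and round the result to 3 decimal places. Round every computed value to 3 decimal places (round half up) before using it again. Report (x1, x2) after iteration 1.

Iteration 1:
  x1: GS value = (2 - (-1.7)·2.000) / (5.7) = 0.947;  x1 ← (1−ω)·1.000 + ω·0.947 = 0.936
  x2: GS value = (-4 - (-1.5)·0.936) / (2.5) = -1.038;  x2 ← (1−ω)·2.000 + ω·-1.038 = -1.646

(0.936, -1.646)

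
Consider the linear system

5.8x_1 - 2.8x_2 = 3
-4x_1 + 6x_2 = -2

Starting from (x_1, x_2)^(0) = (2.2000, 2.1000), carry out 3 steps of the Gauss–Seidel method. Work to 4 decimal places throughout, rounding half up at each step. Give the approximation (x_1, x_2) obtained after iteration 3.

(0.6296, 0.0864)

Iteration 1:
  x_1 = (3 - (-2.8)·2.1000) / (5.8) = 1.5310
  x_2 = (-2 - (-4)·1.5310) / (6) = 0.6873
Iteration 2:
  x_1 = (3 - (-2.8)·0.6873) / (5.8) = 0.8490
  x_2 = (-2 - (-4)·0.8490) / (6) = 0.2327
Iteration 3:
  x_1 = (3 - (-2.8)·0.2327) / (5.8) = 0.6296
  x_2 = (-2 - (-4)·0.6296) / (6) = 0.0864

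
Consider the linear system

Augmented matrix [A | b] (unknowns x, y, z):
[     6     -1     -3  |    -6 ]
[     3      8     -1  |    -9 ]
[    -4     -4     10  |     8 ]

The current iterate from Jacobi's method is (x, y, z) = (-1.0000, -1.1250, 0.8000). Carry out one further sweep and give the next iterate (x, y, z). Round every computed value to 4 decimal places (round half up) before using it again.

(-0.7875, -0.6500, -0.0500)

One sweep:
  x = (-6 - (-1)·-1.1250 - (-3)·0.8000) / (6) = -0.7875
  y = (-9 - (3)·-1.0000 - (-1)·0.8000) / (8) = -0.6500
  z = (8 - (-4)·-1.0000 - (-4)·-1.1250) / (10) = -0.0500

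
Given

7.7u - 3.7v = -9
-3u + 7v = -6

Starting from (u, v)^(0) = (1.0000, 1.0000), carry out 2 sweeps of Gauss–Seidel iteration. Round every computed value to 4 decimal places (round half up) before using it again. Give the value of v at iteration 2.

Iteration 1:
  u = (-9 - (-3.7)·1.0000) / (7.7) = -0.6883
  v = (-6 - (-3)·-0.6883) / (7) = -1.1521
Iteration 2:
  u = (-9 - (-3.7)·-1.1521) / (7.7) = -1.7224
  v = (-6 - (-3)·-1.7224) / (7) = -1.5953

-1.5953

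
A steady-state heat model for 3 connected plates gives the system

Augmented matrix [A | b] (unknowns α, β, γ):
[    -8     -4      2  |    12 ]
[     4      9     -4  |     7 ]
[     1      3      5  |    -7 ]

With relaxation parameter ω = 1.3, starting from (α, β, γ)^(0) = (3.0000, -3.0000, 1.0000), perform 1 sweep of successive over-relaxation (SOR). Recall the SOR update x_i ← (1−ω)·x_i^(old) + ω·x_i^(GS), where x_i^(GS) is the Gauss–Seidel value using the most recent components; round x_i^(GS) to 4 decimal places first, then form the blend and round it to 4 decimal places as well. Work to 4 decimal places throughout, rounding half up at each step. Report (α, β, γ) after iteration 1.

(-0.5750, 2.8211, -4.1710)

Iteration 1:
  α: GS value = (12 - (-4)·-3.0000 - (2)·1.0000) / (-8) = 0.2500;  α ← (1−ω)·3.0000 + ω·0.2500 = -0.5750
  β: GS value = (7 - (4)·-0.5750 - (-4)·1.0000) / (9) = 1.4778;  β ← (1−ω)·-3.0000 + ω·1.4778 = 2.8211
  γ: GS value = (-7 - (1)·-0.5750 - (3)·2.8211) / (5) = -2.9777;  γ ← (1−ω)·1.0000 + ω·-2.9777 = -4.1710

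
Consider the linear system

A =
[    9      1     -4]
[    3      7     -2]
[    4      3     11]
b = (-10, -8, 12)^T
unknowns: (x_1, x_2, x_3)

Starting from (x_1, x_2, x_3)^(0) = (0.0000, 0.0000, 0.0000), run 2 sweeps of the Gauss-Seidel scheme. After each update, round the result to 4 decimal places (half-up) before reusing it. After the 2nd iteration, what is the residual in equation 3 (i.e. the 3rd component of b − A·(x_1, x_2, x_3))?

Iteration 1:
  x_1 = (-10 - (1)·0.0000 - (-4)·0.0000) / (9) = -1.1111
  x_2 = (-8 - (3)·-1.1111 - (-2)·0.0000) / (7) = -0.6667
  x_3 = (12 - (4)·-1.1111 - (3)·-0.6667) / (11) = 1.6768
Iteration 2:
  x_1 = (-10 - (1)·-0.6667 - (-4)·1.6768) / (9) = -0.2918
  x_2 = (-8 - (3)·-0.2918 - (-2)·1.6768) / (7) = -0.5387
  x_3 = (12 - (4)·-0.2918 - (3)·-0.5387) / (11) = 1.3439
Residual b − A·x = (-1.4595, -0.6659, 0.0004)

0.0004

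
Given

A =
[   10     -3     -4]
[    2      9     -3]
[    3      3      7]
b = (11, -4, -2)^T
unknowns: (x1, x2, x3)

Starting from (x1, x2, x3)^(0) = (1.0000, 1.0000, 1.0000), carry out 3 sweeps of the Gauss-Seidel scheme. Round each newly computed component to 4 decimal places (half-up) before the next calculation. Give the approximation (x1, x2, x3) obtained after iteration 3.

Iteration 1:
  x1 = (11 - (-3)·1.0000 - (-4)·1.0000) / (10) = 1.8000
  x2 = (-4 - (2)·1.8000 - (-3)·1.0000) / (9) = -0.5111
  x3 = (-2 - (3)·1.8000 - (3)·-0.5111) / (7) = -0.8381
Iteration 2:
  x1 = (11 - (-3)·-0.5111 - (-4)·-0.8381) / (10) = 0.6114
  x2 = (-4 - (2)·0.6114 - (-3)·-0.8381) / (9) = -0.8597
  x3 = (-2 - (3)·0.6114 - (3)·-0.8597) / (7) = -0.1793
Iteration 3:
  x1 = (11 - (-3)·-0.8597 - (-4)·-0.1793) / (10) = 0.7704
  x2 = (-4 - (2)·0.7704 - (-3)·-0.1793) / (9) = -0.6754
  x3 = (-2 - (3)·0.7704 - (3)·-0.6754) / (7) = -0.3264

(0.7704, -0.6754, -0.3264)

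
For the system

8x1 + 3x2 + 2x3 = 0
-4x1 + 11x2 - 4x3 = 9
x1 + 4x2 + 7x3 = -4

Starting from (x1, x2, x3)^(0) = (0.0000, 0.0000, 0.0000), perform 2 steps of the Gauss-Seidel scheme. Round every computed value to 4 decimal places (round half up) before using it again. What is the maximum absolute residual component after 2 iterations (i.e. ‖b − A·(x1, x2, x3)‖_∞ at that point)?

0.9304

Iteration 1:
  x1 = (0 - (3)·0.0000 - (2)·0.0000) / (8) = 0.0000
  x2 = (9 - (-4)·0.0000 - (-4)·0.0000) / (11) = 0.8182
  x3 = (-4 - (1)·0.0000 - (4)·0.8182) / (7) = -1.0390
Iteration 2:
  x1 = (0 - (3)·0.8182 - (2)·-1.0390) / (8) = -0.0471
  x2 = (9 - (-4)·-0.0471 - (-4)·-1.0390) / (11) = 0.4232
  x3 = (-4 - (1)·-0.0471 - (4)·0.4232) / (7) = -0.8065
Residual b − A·x = (0.7202, 0.9304, -0.0002); ∞-norm = 0.9304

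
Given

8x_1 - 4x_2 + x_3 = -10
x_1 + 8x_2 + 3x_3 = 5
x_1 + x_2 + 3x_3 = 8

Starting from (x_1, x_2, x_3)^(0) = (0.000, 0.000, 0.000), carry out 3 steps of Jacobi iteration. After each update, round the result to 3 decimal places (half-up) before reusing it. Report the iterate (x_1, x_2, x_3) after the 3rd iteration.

Iteration 1:
  x_1 = (-10 - (-4)·0.000 - (1)·0.000) / (8) = -1.250
  x_2 = (5 - (1)·0.000 - (3)·0.000) / (8) = 0.625
  x_3 = (8 - (1)·0.000 - (1)·0.000) / (3) = 2.667
Iteration 2:
  x_1 = (-10 - (-4)·0.625 - (1)·2.667) / (8) = -1.271
  x_2 = (5 - (1)·-1.250 - (3)·2.667) / (8) = -0.219
  x_3 = (8 - (1)·-1.250 - (1)·0.625) / (3) = 2.875
Iteration 3:
  x_1 = (-10 - (-4)·-0.219 - (1)·2.875) / (8) = -1.719
  x_2 = (5 - (1)·-1.271 - (3)·2.875) / (8) = -0.294
  x_3 = (8 - (1)·-1.271 - (1)·-0.219) / (3) = 3.163

(-1.719, -0.294, 3.163)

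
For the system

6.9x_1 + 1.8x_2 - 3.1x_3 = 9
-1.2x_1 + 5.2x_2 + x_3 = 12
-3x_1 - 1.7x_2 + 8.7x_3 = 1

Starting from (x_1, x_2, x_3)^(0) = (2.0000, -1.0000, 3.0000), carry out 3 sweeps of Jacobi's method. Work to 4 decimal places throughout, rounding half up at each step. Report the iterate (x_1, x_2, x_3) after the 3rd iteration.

(1.2529, 2.2422, 1.0213)

Iteration 1:
  x_1 = (9 - (1.8)·-1.0000 - (-3.1)·3.0000) / (6.9) = 2.9130
  x_2 = (12 - (-1.2)·2.0000 - (1)·3.0000) / (5.2) = 2.1923
  x_3 = (1 - (-3)·2.0000 - (-1.7)·-1.0000) / (8.7) = 0.6092
Iteration 2:
  x_1 = (9 - (1.8)·2.1923 - (-3.1)·0.6092) / (6.9) = 1.0061
  x_2 = (12 - (-1.2)·2.9130 - (1)·0.6092) / (5.2) = 2.8628
  x_3 = (1 - (-3)·2.9130 - (-1.7)·2.1923) / (8.7) = 1.5478
Iteration 3:
  x_1 = (9 - (1.8)·2.8628 - (-3.1)·1.5478) / (6.9) = 1.2529
  x_2 = (12 - (-1.2)·1.0061 - (1)·1.5478) / (5.2) = 2.2422
  x_3 = (1 - (-3)·1.0061 - (-1.7)·2.8628) / (8.7) = 1.0213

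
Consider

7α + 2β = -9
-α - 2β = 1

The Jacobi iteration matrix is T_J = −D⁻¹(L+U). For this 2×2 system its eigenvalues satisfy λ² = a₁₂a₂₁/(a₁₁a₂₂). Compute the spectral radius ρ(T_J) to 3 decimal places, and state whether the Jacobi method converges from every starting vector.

0.378

a₁₂a₂₁/(a₁₁a₂₂) = (2)·(-1) / ((7)·(-2)) = 0.142857
ρ = √|0.142857| = √0.142857 = 0.378
ρ < 1, so Jacobi converges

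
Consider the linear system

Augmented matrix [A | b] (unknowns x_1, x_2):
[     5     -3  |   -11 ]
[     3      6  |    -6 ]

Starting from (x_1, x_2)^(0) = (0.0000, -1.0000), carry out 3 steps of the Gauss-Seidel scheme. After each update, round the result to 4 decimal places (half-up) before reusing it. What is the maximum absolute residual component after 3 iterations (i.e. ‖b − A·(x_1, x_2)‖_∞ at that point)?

0.3780

Iteration 1:
  x_1 = (-11 - (-3)·-1.0000) / (5) = -2.8000
  x_2 = (-6 - (3)·-2.8000) / (6) = 0.4000
Iteration 2:
  x_1 = (-11 - (-3)·0.4000) / (5) = -1.9600
  x_2 = (-6 - (3)·-1.9600) / (6) = -0.0200
Iteration 3:
  x_1 = (-11 - (-3)·-0.0200) / (5) = -2.2120
  x_2 = (-6 - (3)·-2.2120) / (6) = 0.1060
Residual b − A·x = (0.3780, 0.0000); ∞-norm = 0.3780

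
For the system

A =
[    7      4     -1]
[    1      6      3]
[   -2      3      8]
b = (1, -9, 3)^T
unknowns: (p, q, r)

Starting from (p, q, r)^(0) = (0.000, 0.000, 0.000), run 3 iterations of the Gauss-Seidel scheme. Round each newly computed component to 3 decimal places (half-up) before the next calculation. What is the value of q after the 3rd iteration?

Iteration 1:
  p = (1 - (4)·0.000 - (-1)·0.000) / (7) = 0.143
  q = (-9 - (1)·0.143 - (3)·0.000) / (6) = -1.524
  r = (3 - (-2)·0.143 - (3)·-1.524) / (8) = 0.982
Iteration 2:
  p = (1 - (4)·-1.524 - (-1)·0.982) / (7) = 1.154
  q = (-9 - (1)·1.154 - (3)·0.982) / (6) = -2.183
  r = (3 - (-2)·1.154 - (3)·-2.183) / (8) = 1.482
Iteration 3:
  p = (1 - (4)·-2.183 - (-1)·1.482) / (7) = 1.602
  q = (-9 - (1)·1.602 - (3)·1.482) / (6) = -2.508
  r = (3 - (-2)·1.602 - (3)·-2.508) / (8) = 1.716

-2.508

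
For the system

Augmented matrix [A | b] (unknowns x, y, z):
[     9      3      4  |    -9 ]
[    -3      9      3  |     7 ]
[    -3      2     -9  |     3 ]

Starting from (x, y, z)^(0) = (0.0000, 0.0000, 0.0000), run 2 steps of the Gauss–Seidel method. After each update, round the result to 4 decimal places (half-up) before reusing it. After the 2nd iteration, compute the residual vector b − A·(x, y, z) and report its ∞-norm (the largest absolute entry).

0.1271

Iteration 1:
  x = (-9 - (3)·0.0000 - (4)·0.0000) / (9) = -1.0000
  y = (7 - (-3)·-1.0000 - (3)·0.0000) / (9) = 0.4444
  z = (3 - (-3)·-1.0000 - (2)·0.4444) / (-9) = 0.0988
Iteration 2:
  x = (-9 - (3)·0.4444 - (4)·0.0988) / (9) = -1.1920
  y = (7 - (-3)·-1.1920 - (3)·0.0988) / (9) = 0.3475
  z = (3 - (-3)·-1.1920 - (2)·0.3475) / (-9) = 0.1412
Residual b − A·x = (0.1207, -0.1271, -0.0002); ∞-norm = 0.1271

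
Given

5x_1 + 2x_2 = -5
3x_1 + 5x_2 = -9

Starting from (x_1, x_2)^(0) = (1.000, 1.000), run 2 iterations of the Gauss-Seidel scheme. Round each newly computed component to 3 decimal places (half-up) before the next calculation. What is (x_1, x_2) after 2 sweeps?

Iteration 1:
  x_1 = (-5 - (2)·1.000) / (5) = -1.400
  x_2 = (-9 - (3)·-1.400) / (5) = -0.960
Iteration 2:
  x_1 = (-5 - (2)·-0.960) / (5) = -0.616
  x_2 = (-9 - (3)·-0.616) / (5) = -1.430

(-0.616, -1.430)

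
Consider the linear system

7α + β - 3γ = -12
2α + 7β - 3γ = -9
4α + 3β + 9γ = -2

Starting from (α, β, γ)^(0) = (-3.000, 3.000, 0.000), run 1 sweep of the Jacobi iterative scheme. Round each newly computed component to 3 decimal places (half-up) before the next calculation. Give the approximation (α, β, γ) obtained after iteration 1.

(-2.143, -0.429, 0.111)

Iteration 1:
  α = (-12 - (1)·3.000 - (-3)·0.000) / (7) = -2.143
  β = (-9 - (2)·-3.000 - (-3)·0.000) / (7) = -0.429
  γ = (-2 - (4)·-3.000 - (3)·3.000) / (9) = 0.111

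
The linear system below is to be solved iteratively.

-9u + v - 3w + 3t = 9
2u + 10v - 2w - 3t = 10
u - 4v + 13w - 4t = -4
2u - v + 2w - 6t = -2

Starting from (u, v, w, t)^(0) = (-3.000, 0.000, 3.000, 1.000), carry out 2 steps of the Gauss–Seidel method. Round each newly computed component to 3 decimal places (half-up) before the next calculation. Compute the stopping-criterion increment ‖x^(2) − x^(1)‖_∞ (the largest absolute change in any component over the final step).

Iteration 1:
  u = (9 - (1)·0.000 - (-3)·3.000 - (3)·1.000) / (-9) = -1.667
  v = (10 - (2)·-1.667 - (-2)·3.000 - (-3)·1.000) / (10) = 2.233
  w = (-4 - (1)·-1.667 - (-4)·2.233 - (-4)·1.000) / (13) = 0.815
  t = (-2 - (2)·-1.667 - (-1)·2.233 - (2)·0.815) / (-6) = -0.323
Iteration 2:
  u = (9 - (1)·2.233 - (-3)·0.815 - (3)·-0.323) / (-9) = -1.131
  v = (10 - (2)·-1.131 - (-2)·0.815 - (-3)·-0.323) / (10) = 1.292
  w = (-4 - (1)·-1.131 - (-4)·1.292 - (-4)·-0.323) / (13) = 0.077
  t = (-2 - (2)·-1.131 - (-1)·1.292 - (2)·0.077) / (-6) = -0.233
Change: (0.536, -0.941, -0.738, 0.090) → max |·| = 0.941

0.941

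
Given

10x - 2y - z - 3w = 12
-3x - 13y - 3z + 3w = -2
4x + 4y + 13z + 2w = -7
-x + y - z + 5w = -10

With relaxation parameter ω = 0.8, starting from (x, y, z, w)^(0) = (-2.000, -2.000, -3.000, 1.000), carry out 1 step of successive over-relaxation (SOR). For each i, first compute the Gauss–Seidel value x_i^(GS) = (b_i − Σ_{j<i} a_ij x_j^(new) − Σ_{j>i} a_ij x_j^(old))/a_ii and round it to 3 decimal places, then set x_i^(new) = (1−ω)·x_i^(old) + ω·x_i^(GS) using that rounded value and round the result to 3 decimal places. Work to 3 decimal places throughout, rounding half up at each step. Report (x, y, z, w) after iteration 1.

Iteration 1:
  x: GS value = (12 - (-2)·-2.000 - (-1)·-3.000 - (-3)·1.000) / (10) = 0.800;  x ← (1−ω)·-2.000 + ω·0.800 = 0.240
  y: GS value = (-2 - (-3)·0.240 - (-3)·-3.000 - (3)·1.000) / (-13) = 1.022;  y ← (1−ω)·-2.000 + ω·1.022 = 0.418
  z: GS value = (-7 - (4)·0.240 - (4)·0.418 - (2)·1.000) / (13) = -0.895;  z ← (1−ω)·-3.000 + ω·-0.895 = -1.316
  w: GS value = (-10 - (-1)·0.240 - (1)·0.418 - (-1)·-1.316) / (5) = -2.299;  w ← (1−ω)·1.000 + ω·-2.299 = -1.639

(0.240, 0.418, -1.316, -1.639)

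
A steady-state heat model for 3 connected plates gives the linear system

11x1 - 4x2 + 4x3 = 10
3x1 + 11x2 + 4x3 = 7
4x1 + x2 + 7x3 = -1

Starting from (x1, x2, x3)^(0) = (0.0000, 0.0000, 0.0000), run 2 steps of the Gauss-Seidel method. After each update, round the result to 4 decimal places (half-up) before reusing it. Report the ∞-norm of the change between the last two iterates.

Iteration 1:
  x1 = (10 - (-4)·0.0000 - (4)·0.0000) / (11) = 0.9091
  x2 = (7 - (3)·0.9091 - (4)·0.0000) / (11) = 0.3884
  x3 = (-1 - (4)·0.9091 - (1)·0.3884) / (7) = -0.7178
Iteration 2:
  x1 = (10 - (-4)·0.3884 - (4)·-0.7178) / (11) = 1.3113
  x2 = (7 - (3)·1.3113 - (4)·-0.7178) / (11) = 0.5398
  x3 = (-1 - (4)·1.3113 - (1)·0.5398) / (7) = -0.9693
Change: (0.4022, 0.1514, -0.2515) → max |·| = 0.4022

0.4022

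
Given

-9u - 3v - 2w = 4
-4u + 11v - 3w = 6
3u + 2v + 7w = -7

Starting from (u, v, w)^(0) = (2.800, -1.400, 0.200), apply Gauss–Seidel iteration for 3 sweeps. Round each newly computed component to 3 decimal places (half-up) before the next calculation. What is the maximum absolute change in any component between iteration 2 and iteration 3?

0.119

Iteration 1:
  u = (4 - (-3)·-1.400 - (-2)·0.200) / (-9) = -0.022
  v = (6 - (-4)·-0.022 - (-3)·0.200) / (11) = 0.592
  w = (-7 - (3)·-0.022 - (2)·0.592) / (7) = -1.160
Iteration 2:
  u = (4 - (-3)·0.592 - (-2)·-1.160) / (-9) = -0.384
  v = (6 - (-4)·-0.384 - (-3)·-1.160) / (11) = 0.089
  w = (-7 - (3)·-0.384 - (2)·0.089) / (7) = -0.861
Iteration 3:
  u = (4 - (-3)·0.089 - (-2)·-0.861) / (-9) = -0.283
  v = (6 - (-4)·-0.283 - (-3)·-0.861) / (11) = 0.208
  w = (-7 - (3)·-0.283 - (2)·0.208) / (7) = -0.938
Change: (0.101, 0.119, -0.077) → max |·| = 0.119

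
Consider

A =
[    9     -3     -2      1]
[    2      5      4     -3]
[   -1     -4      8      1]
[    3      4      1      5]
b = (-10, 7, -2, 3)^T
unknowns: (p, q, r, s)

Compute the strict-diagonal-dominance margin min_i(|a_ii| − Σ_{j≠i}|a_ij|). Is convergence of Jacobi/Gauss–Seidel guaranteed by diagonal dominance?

row 1: |9| − (3+2+1) = 3
row 2: |5| − (2+4+3) = -4
row 3: |8| − (1+4+1) = 2
row 4: |5| − (3+4+1) = -3
minimum over rows = -4 → not strictly diagonally dominant

-4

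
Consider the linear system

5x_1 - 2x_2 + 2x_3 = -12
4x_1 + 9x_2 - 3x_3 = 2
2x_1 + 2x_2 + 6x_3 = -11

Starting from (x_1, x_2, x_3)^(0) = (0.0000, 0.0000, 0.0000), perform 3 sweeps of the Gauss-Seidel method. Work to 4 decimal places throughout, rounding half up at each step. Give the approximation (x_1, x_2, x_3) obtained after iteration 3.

Iteration 1:
  x_1 = (-12 - (-2)·0.0000 - (2)·0.0000) / (5) = -2.4000
  x_2 = (2 - (4)·-2.4000 - (-3)·0.0000) / (9) = 1.2889
  x_3 = (-11 - (2)·-2.4000 - (2)·1.2889) / (6) = -1.4630
Iteration 2:
  x_1 = (-12 - (-2)·1.2889 - (2)·-1.4630) / (5) = -1.2992
  x_2 = (2 - (4)·-1.2992 - (-3)·-1.4630) / (9) = 0.3120
  x_3 = (-11 - (2)·-1.2992 - (2)·0.3120) / (6) = -1.5043
Iteration 3:
  x_1 = (-12 - (-2)·0.3120 - (2)·-1.5043) / (5) = -1.6735
  x_2 = (2 - (4)·-1.6735 - (-3)·-1.5043) / (9) = 0.4646
  x_3 = (-11 - (2)·-1.6735 - (2)·0.4646) / (6) = -1.4304

(-1.6735, 0.4646, -1.4304)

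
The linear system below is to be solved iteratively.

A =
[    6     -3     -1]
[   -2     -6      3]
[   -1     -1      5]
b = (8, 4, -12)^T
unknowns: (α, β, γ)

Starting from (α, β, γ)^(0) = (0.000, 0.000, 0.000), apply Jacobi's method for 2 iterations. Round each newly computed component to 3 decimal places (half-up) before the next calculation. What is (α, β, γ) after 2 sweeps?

Iteration 1:
  α = (8 - (-3)·0.000 - (-1)·0.000) / (6) = 1.333
  β = (4 - (-2)·0.000 - (3)·0.000) / (-6) = -0.667
  γ = (-12 - (-1)·0.000 - (-1)·0.000) / (5) = -2.400
Iteration 2:
  α = (8 - (-3)·-0.667 - (-1)·-2.400) / (6) = 0.600
  β = (4 - (-2)·1.333 - (3)·-2.400) / (-6) = -2.311
  γ = (-12 - (-1)·1.333 - (-1)·-0.667) / (5) = -2.267

(0.600, -2.311, -2.267)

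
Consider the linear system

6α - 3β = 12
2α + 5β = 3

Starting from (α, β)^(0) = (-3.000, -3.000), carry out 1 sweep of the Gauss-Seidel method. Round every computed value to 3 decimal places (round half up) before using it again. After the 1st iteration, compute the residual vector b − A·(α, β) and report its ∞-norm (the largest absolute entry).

Iteration 1:
  α = (12 - (-3)·-3.000) / (6) = 0.500
  β = (3 - (2)·0.500) / (5) = 0.400
Residual b − A·x = (10.200, 0.000); ∞-norm = 10.200

10.200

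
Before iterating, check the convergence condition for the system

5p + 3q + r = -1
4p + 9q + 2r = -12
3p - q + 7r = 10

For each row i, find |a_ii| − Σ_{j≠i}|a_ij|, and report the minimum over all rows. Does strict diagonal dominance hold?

1

row 1: |5| − (3+1) = 1
row 2: |9| − (4+2) = 3
row 3: |7| − (3+1) = 3
minimum over rows = 1 → strictly diagonally dominant (convergence guaranteed)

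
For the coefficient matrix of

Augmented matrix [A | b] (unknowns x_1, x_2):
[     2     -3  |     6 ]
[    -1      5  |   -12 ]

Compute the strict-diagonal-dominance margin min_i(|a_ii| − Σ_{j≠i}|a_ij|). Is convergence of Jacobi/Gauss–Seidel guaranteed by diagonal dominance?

-1

row 1: |2| − (3) = -1
row 2: |5| − (1) = 4
minimum over rows = -1 → not strictly diagonally dominant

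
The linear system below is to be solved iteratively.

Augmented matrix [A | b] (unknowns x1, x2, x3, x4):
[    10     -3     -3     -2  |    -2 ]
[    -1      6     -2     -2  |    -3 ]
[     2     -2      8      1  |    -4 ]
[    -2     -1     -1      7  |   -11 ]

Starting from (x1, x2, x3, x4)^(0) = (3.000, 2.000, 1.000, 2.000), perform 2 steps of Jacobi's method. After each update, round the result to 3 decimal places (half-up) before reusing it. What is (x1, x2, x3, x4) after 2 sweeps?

Iteration 1:
  x1 = (-2 - (-3)·2.000 - (-3)·1.000 - (-2)·2.000) / (10) = 1.100
  x2 = (-3 - (-1)·3.000 - (-2)·1.000 - (-2)·2.000) / (6) = 1.000
  x3 = (-4 - (2)·3.000 - (-2)·2.000 - (1)·2.000) / (8) = -1.000
  x4 = (-11 - (-2)·3.000 - (-1)·2.000 - (-1)·1.000) / (7) = -0.286
Iteration 2:
  x1 = (-2 - (-3)·1.000 - (-3)·-1.000 - (-2)·-0.286) / (10) = -0.257
  x2 = (-3 - (-1)·1.100 - (-2)·-1.000 - (-2)·-0.286) / (6) = -0.745
  x3 = (-4 - (2)·1.100 - (-2)·1.000 - (1)·-0.286) / (8) = -0.489
  x4 = (-11 - (-2)·1.100 - (-1)·1.000 - (-1)·-1.000) / (7) = -1.257

(-0.257, -0.745, -0.489, -1.257)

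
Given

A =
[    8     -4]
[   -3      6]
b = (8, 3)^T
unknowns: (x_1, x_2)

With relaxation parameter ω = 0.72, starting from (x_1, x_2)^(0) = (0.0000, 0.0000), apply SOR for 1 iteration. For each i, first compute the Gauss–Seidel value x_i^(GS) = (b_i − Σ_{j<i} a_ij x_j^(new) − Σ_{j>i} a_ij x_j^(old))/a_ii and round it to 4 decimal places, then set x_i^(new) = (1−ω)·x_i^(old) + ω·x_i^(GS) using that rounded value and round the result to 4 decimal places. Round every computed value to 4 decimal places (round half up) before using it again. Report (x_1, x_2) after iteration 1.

(0.7200, 0.6192)

Iteration 1:
  x_1: GS value = (8 - (-4)·0.0000) / (8) = 1.0000;  x_1 ← (1−ω)·0.0000 + ω·1.0000 = 0.7200
  x_2: GS value = (3 - (-3)·0.7200) / (6) = 0.8600;  x_2 ← (1−ω)·0.0000 + ω·0.8600 = 0.6192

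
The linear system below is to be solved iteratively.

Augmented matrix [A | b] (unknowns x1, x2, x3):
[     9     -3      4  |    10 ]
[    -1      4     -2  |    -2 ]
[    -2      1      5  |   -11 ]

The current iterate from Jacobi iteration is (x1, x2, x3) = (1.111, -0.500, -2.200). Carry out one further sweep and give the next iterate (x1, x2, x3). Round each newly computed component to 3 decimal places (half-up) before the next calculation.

(1.922, -1.322, -1.656)

One sweep:
  x1 = (10 - (-3)·-0.500 - (4)·-2.200) / (9) = 1.922
  x2 = (-2 - (-1)·1.111 - (-2)·-2.200) / (4) = -1.322
  x3 = (-11 - (-2)·1.111 - (1)·-0.500) / (5) = -1.656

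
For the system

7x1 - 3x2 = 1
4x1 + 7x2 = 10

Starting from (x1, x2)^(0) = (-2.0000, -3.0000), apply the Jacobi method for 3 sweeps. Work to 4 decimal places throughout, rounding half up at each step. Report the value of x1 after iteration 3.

1.0350

Iteration 1:
  x1 = (1 - (-3)·-3.0000) / (7) = -1.1429
  x2 = (10 - (4)·-2.0000) / (7) = 2.5714
Iteration 2:
  x1 = (1 - (-3)·2.5714) / (7) = 1.2449
  x2 = (10 - (4)·-1.1429) / (7) = 2.0817
Iteration 3:
  x1 = (1 - (-3)·2.0817) / (7) = 1.0350
  x2 = (10 - (4)·1.2449) / (7) = 0.7172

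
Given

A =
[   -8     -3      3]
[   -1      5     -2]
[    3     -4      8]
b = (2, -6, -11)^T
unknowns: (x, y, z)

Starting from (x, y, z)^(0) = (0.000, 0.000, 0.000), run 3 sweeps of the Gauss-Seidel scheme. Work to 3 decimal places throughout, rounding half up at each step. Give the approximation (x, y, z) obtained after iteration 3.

Iteration 1:
  x = (2 - (-3)·0.000 - (3)·0.000) / (-8) = -0.250
  y = (-6 - (-1)·-0.250 - (-2)·0.000) / (5) = -1.250
  z = (-11 - (3)·-0.250 - (-4)·-1.250) / (8) = -1.906
Iteration 2:
  x = (2 - (-3)·-1.250 - (3)·-1.906) / (-8) = -0.496
  y = (-6 - (-1)·-0.496 - (-2)·-1.906) / (5) = -2.062
  z = (-11 - (3)·-0.496 - (-4)·-2.062) / (8) = -2.220
Iteration 3:
  x = (2 - (-3)·-2.062 - (3)·-2.220) / (-8) = -0.309
  y = (-6 - (-1)·-0.309 - (-2)·-2.220) / (5) = -2.150
  z = (-11 - (3)·-0.309 - (-4)·-2.150) / (8) = -2.334

(-0.309, -2.150, -2.334)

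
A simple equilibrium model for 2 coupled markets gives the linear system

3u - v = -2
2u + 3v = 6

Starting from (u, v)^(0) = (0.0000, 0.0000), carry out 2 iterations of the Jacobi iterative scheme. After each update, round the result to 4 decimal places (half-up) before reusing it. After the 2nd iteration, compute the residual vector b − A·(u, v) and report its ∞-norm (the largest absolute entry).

Iteration 1:
  u = (-2 - (-1)·0.0000) / (3) = -0.6667
  v = (6 - (2)·0.0000) / (3) = 2.0000
Iteration 2:
  u = (-2 - (-1)·2.0000) / (3) = 0.0000
  v = (6 - (2)·-0.6667) / (3) = 2.4445
Residual b − A·x = (0.4445, -1.3335); ∞-norm = 1.3335

1.3335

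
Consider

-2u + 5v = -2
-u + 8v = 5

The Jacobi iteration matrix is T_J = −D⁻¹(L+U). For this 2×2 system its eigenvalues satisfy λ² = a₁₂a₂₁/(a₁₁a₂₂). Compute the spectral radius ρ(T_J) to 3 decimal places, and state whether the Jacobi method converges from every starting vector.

a₁₂a₂₁/(a₁₁a₂₂) = (5)·(-1) / ((-2)·(8)) = 0.312500
ρ = √|0.312500| = √0.312500 = 0.559
ρ < 1, so Jacobi converges

0.559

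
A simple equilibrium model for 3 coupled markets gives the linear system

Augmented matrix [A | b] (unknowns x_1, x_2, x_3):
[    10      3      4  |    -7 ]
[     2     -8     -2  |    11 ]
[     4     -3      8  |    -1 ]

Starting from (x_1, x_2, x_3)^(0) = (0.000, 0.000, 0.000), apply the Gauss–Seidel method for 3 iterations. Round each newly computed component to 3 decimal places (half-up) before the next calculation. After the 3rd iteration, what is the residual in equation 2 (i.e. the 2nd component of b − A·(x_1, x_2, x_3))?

0.026

Iteration 1:
  x_1 = (-7 - (3)·0.000 - (4)·0.000) / (10) = -0.700
  x_2 = (11 - (2)·-0.700 - (-2)·0.000) / (-8) = -1.550
  x_3 = (-1 - (4)·-0.700 - (-3)·-1.550) / (8) = -0.356
Iteration 2:
  x_1 = (-7 - (3)·-1.550 - (4)·-0.356) / (10) = -0.093
  x_2 = (11 - (2)·-0.093 - (-2)·-0.356) / (-8) = -1.309
  x_3 = (-1 - (4)·-0.093 - (-3)·-1.309) / (8) = -0.569
Iteration 3:
  x_1 = (-7 - (3)·-1.309 - (4)·-0.569) / (10) = -0.080
  x_2 = (11 - (2)·-0.080 - (-2)·-0.569) / (-8) = -1.253
  x_3 = (-1 - (4)·-0.080 - (-3)·-1.253) / (8) = -0.555
Residual b − A·x = (-0.221, 0.026, 0.001)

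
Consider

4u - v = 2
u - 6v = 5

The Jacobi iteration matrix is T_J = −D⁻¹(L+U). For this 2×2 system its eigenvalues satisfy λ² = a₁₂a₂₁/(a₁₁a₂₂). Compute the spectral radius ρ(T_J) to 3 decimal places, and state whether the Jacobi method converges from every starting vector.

0.204

a₁₂a₂₁/(a₁₁a₂₂) = (-1)·(1) / ((4)·(-6)) = 0.041667
ρ = √|0.041667| = √0.041667 = 0.204
ρ < 1, so Jacobi converges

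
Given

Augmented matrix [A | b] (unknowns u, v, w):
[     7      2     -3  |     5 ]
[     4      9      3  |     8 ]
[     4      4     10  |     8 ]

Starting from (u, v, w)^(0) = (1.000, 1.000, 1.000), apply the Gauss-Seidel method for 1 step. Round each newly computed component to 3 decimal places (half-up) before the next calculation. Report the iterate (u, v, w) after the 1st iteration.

Iteration 1:
  u = (5 - (2)·1.000 - (-3)·1.000) / (7) = 0.857
  v = (8 - (4)·0.857 - (3)·1.000) / (9) = 0.175
  w = (8 - (4)·0.857 - (4)·0.175) / (10) = 0.387

(0.857, 0.175, 0.387)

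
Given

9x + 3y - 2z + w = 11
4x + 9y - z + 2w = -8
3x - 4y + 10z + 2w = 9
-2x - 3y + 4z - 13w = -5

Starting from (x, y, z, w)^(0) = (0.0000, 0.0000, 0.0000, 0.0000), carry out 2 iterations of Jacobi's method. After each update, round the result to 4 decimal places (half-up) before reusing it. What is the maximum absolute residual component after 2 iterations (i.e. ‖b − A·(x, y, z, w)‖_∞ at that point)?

4.0640

Iteration 1:
  x = (11 - (3)·0.0000 - (-2)·0.0000 - (1)·0.0000) / (9) = 1.2222
  y = (-8 - (4)·0.0000 - (-1)·0.0000 - (2)·0.0000) / (9) = -0.8889
  z = (9 - (3)·0.0000 - (-4)·0.0000 - (2)·0.0000) / (10) = 0.9000
  w = (-5 - (-2)·0.0000 - (-3)·0.0000 - (4)·0.0000) / (-13) = 0.3846
Iteration 2:
  x = (11 - (3)·-0.8889 - (-2)·0.9000 - (1)·0.3846) / (9) = 1.6758
  y = (-8 - (4)·1.2222 - (-1)·0.9000 - (2)·0.3846) / (9) = -1.4176
  z = (9 - (3)·1.2222 - (-4)·-0.8889 - (2)·0.3846) / (10) = 0.1009
  w = (-5 - (-2)·1.2222 - (-3)·-0.8889 - (4)·0.9000) / (-13) = 0.6786
Residual b − A·x = (-0.3062, -3.2011, -4.0640, 2.5170); ∞-norm = 4.0640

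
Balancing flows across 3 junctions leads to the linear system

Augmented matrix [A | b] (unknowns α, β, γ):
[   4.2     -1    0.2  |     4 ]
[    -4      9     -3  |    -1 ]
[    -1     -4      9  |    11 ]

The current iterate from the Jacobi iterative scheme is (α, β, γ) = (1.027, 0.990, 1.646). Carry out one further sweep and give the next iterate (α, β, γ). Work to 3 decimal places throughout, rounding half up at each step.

(1.110, 0.894, 1.776)

One sweep:
  α = (4 - (-1)·0.990 - (0.2)·1.646) / (4.2) = 1.110
  β = (-1 - (-4)·1.027 - (-3)·1.646) / (9) = 0.894
  γ = (11 - (-1)·1.027 - (-4)·0.990) / (9) = 1.776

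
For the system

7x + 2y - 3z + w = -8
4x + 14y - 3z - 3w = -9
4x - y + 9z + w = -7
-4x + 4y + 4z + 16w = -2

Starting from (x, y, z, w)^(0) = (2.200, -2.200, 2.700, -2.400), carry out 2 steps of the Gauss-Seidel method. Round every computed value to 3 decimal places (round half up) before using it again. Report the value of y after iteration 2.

Iteration 1:
  x = (-8 - (2)·-2.200 - (-3)·2.700 - (1)·-2.400) / (7) = 0.986
  y = (-9 - (4)·0.986 - (-3)·2.700 - (-3)·-2.400) / (14) = -0.860
  z = (-7 - (4)·0.986 - (-1)·-0.860 - (1)·-2.400) / (9) = -1.045
  w = (-2 - (-4)·0.986 - (4)·-0.860 - (4)·-1.045) / (16) = 0.598
Iteration 2:
  x = (-8 - (2)·-0.860 - (-3)·-1.045 - (1)·0.598) / (7) = -1.430
  y = (-9 - (4)·-1.430 - (-3)·-1.045 - (-3)·0.598) / (14) = -0.330
  z = (-7 - (4)·-1.430 - (-1)·-0.330 - (1)·0.598) / (9) = -0.245
  w = (-2 - (-4)·-1.430 - (4)·-0.330 - (4)·-0.245) / (16) = -0.339

-0.330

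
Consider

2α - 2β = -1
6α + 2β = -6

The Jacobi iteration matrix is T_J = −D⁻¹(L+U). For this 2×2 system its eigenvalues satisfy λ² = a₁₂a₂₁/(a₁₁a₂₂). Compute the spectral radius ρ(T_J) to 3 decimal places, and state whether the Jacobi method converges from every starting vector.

1.732

a₁₂a₂₁/(a₁₁a₂₂) = (-2)·(6) / ((2)·(2)) = -3.000000
ρ = √|-3.000000| = √3.000000 = 1.732
ρ > 1, so Jacobi diverges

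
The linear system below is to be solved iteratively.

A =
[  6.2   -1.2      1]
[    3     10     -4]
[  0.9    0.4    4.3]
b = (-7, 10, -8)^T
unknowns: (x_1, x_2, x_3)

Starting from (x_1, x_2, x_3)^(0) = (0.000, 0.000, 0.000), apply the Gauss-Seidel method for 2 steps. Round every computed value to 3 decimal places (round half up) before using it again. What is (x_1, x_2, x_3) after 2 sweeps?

Iteration 1:
  x_1 = (-7 - (-1.2)·0.000 - (1)·0.000) / (6.2) = -1.129
  x_2 = (10 - (3)·-1.129 - (-4)·0.000) / (10) = 1.339
  x_3 = (-8 - (0.9)·-1.129 - (0.4)·1.339) / (4.3) = -1.749
Iteration 2:
  x_1 = (-7 - (-1.2)·1.339 - (1)·-1.749) / (6.2) = -0.588
  x_2 = (10 - (3)·-0.588 - (-4)·-1.749) / (10) = 0.477
  x_3 = (-8 - (0.9)·-0.588 - (0.4)·0.477) / (4.3) = -1.782

(-0.588, 0.477, -1.782)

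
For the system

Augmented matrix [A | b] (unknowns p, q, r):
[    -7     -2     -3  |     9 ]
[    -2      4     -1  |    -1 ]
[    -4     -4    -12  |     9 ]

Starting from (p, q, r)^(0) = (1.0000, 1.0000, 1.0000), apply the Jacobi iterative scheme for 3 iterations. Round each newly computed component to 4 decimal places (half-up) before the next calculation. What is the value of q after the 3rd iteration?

Iteration 1:
  p = (9 - (-2)·1.0000 - (-3)·1.0000) / (-7) = -2.0000
  q = (-1 - (-2)·1.0000 - (-1)·1.0000) / (4) = 0.5000
  r = (9 - (-4)·1.0000 - (-4)·1.0000) / (-12) = -1.4167
Iteration 2:
  p = (9 - (-2)·0.5000 - (-3)·-1.4167) / (-7) = -0.8214
  q = (-1 - (-2)·-2.0000 - (-1)·-1.4167) / (4) = -1.6042
  r = (9 - (-4)·-2.0000 - (-4)·0.5000) / (-12) = -0.2500
Iteration 3:
  p = (9 - (-2)·-1.6042 - (-3)·-0.2500) / (-7) = -0.7202
  q = (-1 - (-2)·-0.8214 - (-1)·-0.2500) / (4) = -0.7232
  r = (9 - (-4)·-0.8214 - (-4)·-1.6042) / (-12) = 0.0585

-0.7232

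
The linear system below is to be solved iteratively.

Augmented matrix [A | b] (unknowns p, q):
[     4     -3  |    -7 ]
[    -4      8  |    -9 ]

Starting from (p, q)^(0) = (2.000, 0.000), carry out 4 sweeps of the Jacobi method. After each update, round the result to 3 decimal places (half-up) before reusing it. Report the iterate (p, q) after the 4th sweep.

Iteration 1:
  p = (-7 - (-3)·0.000) / (4) = -1.750
  q = (-9 - (-4)·2.000) / (8) = -0.125
Iteration 2:
  p = (-7 - (-3)·-0.125) / (4) = -1.844
  q = (-9 - (-4)·-1.750) / (8) = -2.000
Iteration 3:
  p = (-7 - (-3)·-2.000) / (4) = -3.250
  q = (-9 - (-4)·-1.844) / (8) = -2.047
Iteration 4:
  p = (-7 - (-3)·-2.047) / (4) = -3.285
  q = (-9 - (-4)·-3.250) / (8) = -2.750

(-3.285, -2.750)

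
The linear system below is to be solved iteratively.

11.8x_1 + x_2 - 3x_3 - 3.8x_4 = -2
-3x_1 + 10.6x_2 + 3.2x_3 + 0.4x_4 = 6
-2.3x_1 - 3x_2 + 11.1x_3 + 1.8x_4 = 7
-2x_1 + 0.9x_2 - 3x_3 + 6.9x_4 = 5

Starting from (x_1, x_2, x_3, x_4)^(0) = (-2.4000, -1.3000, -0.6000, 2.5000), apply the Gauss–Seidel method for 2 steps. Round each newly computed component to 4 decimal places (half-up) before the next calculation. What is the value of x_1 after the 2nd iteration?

Iteration 1:
  x_1 = (-2 - (1)·-1.3000 - (-3)·-0.6000 - (-3.8)·2.5000) / (11.8) = 0.5932
  x_2 = (6 - (-3)·0.5932 - (3.2)·-0.6000 - (0.4)·2.5000) / (10.6) = 0.8207
  x_3 = (7 - (-2.3)·0.5932 - (-3)·0.8207 - (1.8)·2.5000) / (11.1) = 0.5700
  x_4 = (5 - (-2)·0.5932 - (0.9)·0.8207 - (-3)·0.5700) / (6.9) = 1.0374
Iteration 2:
  x_1 = (-2 - (1)·0.8207 - (-3)·0.5700 - (-3.8)·1.0374) / (11.8) = 0.2400
  x_2 = (6 - (-3)·0.2400 - (3.2)·0.5700 - (0.4)·1.0374) / (10.6) = 0.4227
  x_3 = (7 - (-2.3)·0.2400 - (-3)·0.4227 - (1.8)·1.0374) / (11.1) = 0.6264
  x_4 = (5 - (-2)·0.2400 - (0.9)·0.4227 - (-3)·0.6264) / (6.9) = 1.0114

0.2400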